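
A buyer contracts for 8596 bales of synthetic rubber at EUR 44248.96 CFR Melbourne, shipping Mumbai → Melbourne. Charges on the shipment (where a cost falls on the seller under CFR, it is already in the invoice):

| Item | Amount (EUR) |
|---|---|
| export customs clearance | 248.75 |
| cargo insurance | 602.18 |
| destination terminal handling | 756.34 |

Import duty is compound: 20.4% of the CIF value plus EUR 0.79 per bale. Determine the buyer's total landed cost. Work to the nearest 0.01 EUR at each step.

CFR: the seller pays costs through ocean freight to the destination port, but not insurance.
Already in the invoice (seller's account under CFR): export clearance — exclude.
CIF value = CFR price + insurance = 44248.96 + 602.18 = 44851.14
Ad valorem component: 44851.14 × 20.4% = 9149.63
Specific component: 8596 × 0.79 = 6790.84
Import duty = 9149.63 + 6790.84 = 15940.47
Buyer bears: insurance 602.18 + destination terminal 756.34 + duty 15940.47 = 17298.99
Landed cost = invoice 44248.96 + 17298.99 = 61547.95

Total landed cost: EUR 61547.95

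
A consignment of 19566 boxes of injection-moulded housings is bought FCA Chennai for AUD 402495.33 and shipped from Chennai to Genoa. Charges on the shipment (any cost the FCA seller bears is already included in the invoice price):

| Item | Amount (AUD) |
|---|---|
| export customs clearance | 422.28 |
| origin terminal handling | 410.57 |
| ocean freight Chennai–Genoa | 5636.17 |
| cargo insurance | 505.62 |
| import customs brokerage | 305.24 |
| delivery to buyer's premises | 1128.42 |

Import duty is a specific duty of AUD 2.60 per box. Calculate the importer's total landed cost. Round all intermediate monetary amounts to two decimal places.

Total landed cost: AUD 461352.95

FCA: the seller delivers export-cleared goods to the carrier; the buyer bears costs from that point.
Already in the invoice (seller's account under FCA): export clearance — exclude.
CIF value = FCA price + origin terminal + freight + insurance = 402495.33 + 410.57 + 5636.17 + 505.62 = 409047.69
Import duty = 19566 × 2.60 = 50871.60
Buyer bears: origin terminal 410.57 + freight 5636.17 + insurance 505.62 + brokerage 305.24 + delivery 1128.42 + duty 50871.60 = 58857.62
Landed cost = invoice 402495.33 + 58857.62 = 461352.95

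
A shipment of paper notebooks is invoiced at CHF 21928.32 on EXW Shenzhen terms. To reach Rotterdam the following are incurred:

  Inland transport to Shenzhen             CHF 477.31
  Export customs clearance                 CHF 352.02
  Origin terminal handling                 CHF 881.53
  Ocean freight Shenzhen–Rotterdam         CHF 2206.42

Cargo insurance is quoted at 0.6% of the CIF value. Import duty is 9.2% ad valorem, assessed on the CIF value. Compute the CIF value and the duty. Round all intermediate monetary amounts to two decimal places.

Let C be the CIF value. C = EXW price + pre-shipment costs + freight + 0.6% × C
C − 0.6% × C = 21928.32 + 477.31 + 352.02 + 881.53 + 2206.42
0.994 × C = 25845.60
C = 25845.60 / 0.994 = 26001.61
Insurance premium = 0.6% × 26001.61 = 156.01
Import duty = 26001.61 × 9.2% = 2392.15

CIF value: CHF 26001.61; import duty: CHF 2392.15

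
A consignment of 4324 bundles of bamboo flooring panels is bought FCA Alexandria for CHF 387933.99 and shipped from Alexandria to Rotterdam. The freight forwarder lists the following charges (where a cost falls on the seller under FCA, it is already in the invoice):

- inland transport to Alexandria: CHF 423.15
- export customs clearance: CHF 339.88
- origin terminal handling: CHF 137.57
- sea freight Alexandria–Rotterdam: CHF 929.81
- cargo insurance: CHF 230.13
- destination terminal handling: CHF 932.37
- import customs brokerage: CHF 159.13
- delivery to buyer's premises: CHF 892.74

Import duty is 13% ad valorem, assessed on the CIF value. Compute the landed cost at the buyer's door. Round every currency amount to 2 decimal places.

FCA: the seller delivers export-cleared goods to the carrier; the buyer bears costs from that point.
Already in the invoice (seller's account under FCA): inland to port, export clearance — exclude.
CIF value = FCA price + origin terminal + freight + insurance = 387933.99 + 137.57 + 929.81 + 230.13 = 389231.50
Import duty = 389231.50 × 13% = 50600.10
Buyer bears: origin terminal 137.57 + freight 929.81 + insurance 230.13 + destination terminal 932.37 + brokerage 159.13 + delivery 892.74 + duty 50600.10 = 53881.85
Landed cost = invoice 387933.99 + 53881.85 = 441815.84

Total landed cost: CHF 441815.84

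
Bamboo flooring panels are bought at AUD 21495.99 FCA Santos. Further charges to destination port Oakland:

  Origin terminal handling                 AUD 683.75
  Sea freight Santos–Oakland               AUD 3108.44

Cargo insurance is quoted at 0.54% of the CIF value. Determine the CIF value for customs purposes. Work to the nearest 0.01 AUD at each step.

Let C be the CIF value. C = FCA price + pre-shipment costs + freight + 0.54% × C
C − 0.54% × C = 21495.99 + 683.75 + 3108.44
0.9946 × C = 25288.18
C = 25288.18 / 0.9946 = 25425.48
Insurance premium = 0.54% × 25425.48 = 137.30

CIF value: AUD 25425.48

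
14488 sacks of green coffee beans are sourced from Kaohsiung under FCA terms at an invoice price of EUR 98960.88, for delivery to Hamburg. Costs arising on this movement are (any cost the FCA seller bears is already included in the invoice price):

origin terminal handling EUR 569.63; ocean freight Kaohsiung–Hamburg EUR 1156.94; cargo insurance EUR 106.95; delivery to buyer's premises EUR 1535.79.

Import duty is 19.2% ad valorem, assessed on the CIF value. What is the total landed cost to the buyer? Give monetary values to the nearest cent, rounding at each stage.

FCA: the seller delivers export-cleared goods to the carrier; the buyer bears costs from that point.
CIF value = FCA price + origin terminal + freight + insurance = 98960.88 + 569.63 + 1156.94 + 106.95 = 100794.40
Import duty = 100794.40 × 19.2% = 19352.52
Buyer bears: origin terminal 569.63 + freight 1156.94 + insurance 106.95 + delivery 1535.79 + duty 19352.52 = 22721.83
Landed cost = invoice 98960.88 + 22721.83 = 121682.71

Total landed cost: EUR 121682.71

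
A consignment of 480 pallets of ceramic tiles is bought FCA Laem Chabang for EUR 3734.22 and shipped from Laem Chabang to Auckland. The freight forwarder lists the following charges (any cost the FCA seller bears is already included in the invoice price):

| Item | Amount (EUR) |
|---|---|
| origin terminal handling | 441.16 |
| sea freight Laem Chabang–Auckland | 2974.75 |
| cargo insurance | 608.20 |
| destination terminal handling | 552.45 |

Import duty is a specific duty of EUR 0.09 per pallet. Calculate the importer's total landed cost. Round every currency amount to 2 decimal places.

FCA: the seller delivers export-cleared goods to the carrier; the buyer bears costs from that point.
CIF value = FCA price + origin terminal + freight + insurance = 3734.22 + 441.16 + 2974.75 + 608.20 = 7758.33
Import duty = 480 × 0.09 = 43.20
Buyer bears: origin terminal 441.16 + freight 2974.75 + insurance 608.20 + destination terminal 552.45 + duty 43.20 = 4619.76
Landed cost = invoice 3734.22 + 4619.76 = 8353.98

Total landed cost: EUR 8353.98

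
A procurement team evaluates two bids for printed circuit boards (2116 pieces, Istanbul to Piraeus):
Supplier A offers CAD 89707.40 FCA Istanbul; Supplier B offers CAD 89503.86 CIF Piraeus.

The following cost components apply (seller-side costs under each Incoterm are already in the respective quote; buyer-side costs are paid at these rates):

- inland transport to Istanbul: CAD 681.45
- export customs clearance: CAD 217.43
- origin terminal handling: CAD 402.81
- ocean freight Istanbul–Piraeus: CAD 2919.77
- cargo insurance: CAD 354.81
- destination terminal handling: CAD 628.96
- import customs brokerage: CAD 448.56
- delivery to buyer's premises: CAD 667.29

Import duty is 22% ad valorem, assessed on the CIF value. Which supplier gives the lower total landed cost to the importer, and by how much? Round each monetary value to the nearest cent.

Supplier B is cheaper by CAD 4734.73

Supplier A (FCA):
CIF value = FCA price + origin terminal + freight + insurance = 89707.40 + 402.81 + 2919.77 + 354.81 = 93384.79
Import duty = 93384.79 × 22% = 20544.65
Buyer bears (A): 402.81 + 2919.77 + 354.81 + 628.96 + 448.56 + 667.29 = 5422.20
Landed cost (A) = invoice 89707.40 + 5422.20 + duty 20544.65 = 115674.25
Supplier B (CIF):
The CIF price already equals the CIF value: 89503.86
Import duty = 89503.86 × 22% = 19690.85
Buyer bears (B): 628.96 + 448.56 + 667.29 = 1744.81
Landed cost (B) = invoice 89503.86 + 1744.81 + duty 19690.85 = 110939.52
Difference = |115674.25 − 110939.52| = 4734.73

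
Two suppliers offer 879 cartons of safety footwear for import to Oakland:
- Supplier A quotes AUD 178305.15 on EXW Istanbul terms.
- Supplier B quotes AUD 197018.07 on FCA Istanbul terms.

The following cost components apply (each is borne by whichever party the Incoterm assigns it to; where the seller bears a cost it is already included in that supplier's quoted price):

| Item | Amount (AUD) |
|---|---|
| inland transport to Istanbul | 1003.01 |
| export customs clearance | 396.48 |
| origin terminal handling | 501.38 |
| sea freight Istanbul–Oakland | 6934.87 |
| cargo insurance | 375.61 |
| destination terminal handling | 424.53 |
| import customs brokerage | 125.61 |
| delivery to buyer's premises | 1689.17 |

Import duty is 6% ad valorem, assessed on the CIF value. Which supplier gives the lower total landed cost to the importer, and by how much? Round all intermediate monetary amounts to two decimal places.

Supplier A is cheaper by AUD 18352.24

Supplier A (EXW):
CIF value = EXW price + inland to port + export clearance + origin terminal + freight + insurance = 178305.15 + 1003.01 + 396.48 + 501.38 + 6934.87 + 375.61 = 187516.50
Import duty = 187516.50 × 6% = 11250.99
Buyer bears (A): 1003.01 + 396.48 + 501.38 + 6934.87 + 375.61 + 424.53 + 125.61 + 1689.17 = 11450.66
Landed cost (A) = invoice 178305.15 + 11450.66 + duty 11250.99 = 201006.80
Supplier B (FCA):
CIF value = FCA price + origin terminal + freight + insurance = 197018.07 + 501.38 + 6934.87 + 375.61 = 204829.93
Import duty = 204829.93 × 6% = 12289.80
Buyer bears (B): 501.38 + 6934.87 + 375.61 + 424.53 + 125.61 + 1689.17 = 10051.17
Landed cost (B) = invoice 197018.07 + 10051.17 + duty 12289.80 = 219359.04
Difference = |201006.80 − 219359.04| = 18352.24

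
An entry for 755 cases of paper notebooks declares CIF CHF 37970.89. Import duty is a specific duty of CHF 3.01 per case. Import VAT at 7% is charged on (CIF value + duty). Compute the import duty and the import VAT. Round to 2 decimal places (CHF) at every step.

Import duty: CHF 2272.55; import VAT: CHF 2817.04

Import duty = 755 × 3.01 = 2272.55
VAT base = CIF + duty = 37970.89 + 2272.55 = 40243.44
Import VAT = 40243.44 × 7% = 2817.04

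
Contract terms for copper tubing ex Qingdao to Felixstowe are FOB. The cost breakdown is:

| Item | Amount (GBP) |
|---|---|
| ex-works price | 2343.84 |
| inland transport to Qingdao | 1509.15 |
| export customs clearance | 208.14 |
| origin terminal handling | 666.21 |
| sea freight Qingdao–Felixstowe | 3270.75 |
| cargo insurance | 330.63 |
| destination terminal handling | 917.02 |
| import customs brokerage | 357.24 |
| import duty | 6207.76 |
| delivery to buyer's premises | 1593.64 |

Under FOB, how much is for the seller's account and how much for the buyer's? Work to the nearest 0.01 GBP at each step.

FOB: the seller bears costs until goods are on board at the origin port; the buyer bears freight, insurance and all costs thereafter.
Seller's account: goods 2343.84 + inland to port 1509.15 + export clearance 208.14 + origin terminal 666.21 = 4727.34
Buyer's account: freight 3270.75 + insurance 330.63 + destination terminal 917.02 + brokerage 357.24 + duty 6207.76 + delivery 1593.64 = 12677.04

Seller: GBP 4727.34; buyer: GBP 12677.04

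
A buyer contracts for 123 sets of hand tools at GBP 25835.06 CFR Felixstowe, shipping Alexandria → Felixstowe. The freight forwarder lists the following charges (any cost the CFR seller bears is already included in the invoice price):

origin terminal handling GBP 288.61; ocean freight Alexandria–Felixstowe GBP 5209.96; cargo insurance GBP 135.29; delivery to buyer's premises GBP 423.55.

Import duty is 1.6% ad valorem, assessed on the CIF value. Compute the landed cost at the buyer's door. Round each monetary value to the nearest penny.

Total landed cost: GBP 26809.43

CFR: the seller pays costs through ocean freight to the destination port, but not insurance.
Already in the invoice (seller's account under CFR): origin terminal, freight — exclude.
CIF value = CFR price + insurance = 25835.06 + 135.29 = 25970.35
Import duty = 25970.35 × 1.6% = 415.53
Buyer bears: insurance 135.29 + delivery 423.55 + duty 415.53 = 974.37
Landed cost = invoice 25835.06 + 974.37 = 26809.43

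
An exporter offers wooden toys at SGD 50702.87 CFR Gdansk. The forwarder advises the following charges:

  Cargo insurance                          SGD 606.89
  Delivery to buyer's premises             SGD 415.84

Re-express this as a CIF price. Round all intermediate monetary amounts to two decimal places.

Not relevant to the conversion: delivery — on the buyer under both terms; not part of either seller's price.
From CFR to CIF, the seller additionally bears: insurance.
CIF price = 50702.87 + 606.89 = 51309.76

CIF price: SGD 51309.76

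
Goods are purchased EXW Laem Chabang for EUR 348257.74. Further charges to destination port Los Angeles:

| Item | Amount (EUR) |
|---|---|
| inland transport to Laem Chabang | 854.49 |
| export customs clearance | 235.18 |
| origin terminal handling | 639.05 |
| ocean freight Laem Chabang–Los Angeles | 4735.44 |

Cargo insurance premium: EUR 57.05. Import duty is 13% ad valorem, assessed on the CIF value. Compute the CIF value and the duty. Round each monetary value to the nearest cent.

CIF = EXW price + pre-shipment costs + freight + insurance
CIF = 348257.74 + 854.49 + 235.18 + 639.05 + 4735.44 + 57.05 = 354778.95
Import duty = 354778.95 × 13% = 46121.26

CIF value: EUR 354778.95; import duty: EUR 46121.26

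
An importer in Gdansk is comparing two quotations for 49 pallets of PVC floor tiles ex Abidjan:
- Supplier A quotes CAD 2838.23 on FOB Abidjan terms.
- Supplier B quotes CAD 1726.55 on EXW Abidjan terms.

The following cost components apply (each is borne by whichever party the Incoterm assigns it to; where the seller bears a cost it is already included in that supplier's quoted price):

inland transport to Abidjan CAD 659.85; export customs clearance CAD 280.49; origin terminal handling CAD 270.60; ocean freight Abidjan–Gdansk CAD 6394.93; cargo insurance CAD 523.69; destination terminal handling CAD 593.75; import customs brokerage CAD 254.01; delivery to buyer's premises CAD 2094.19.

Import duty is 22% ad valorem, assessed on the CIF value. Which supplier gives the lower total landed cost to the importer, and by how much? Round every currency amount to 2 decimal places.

Supplier A (FOB):
CIF value = FOB price + freight + insurance = 2838.23 + 6394.93 + 523.69 = 9756.85
Import duty = 9756.85 × 22% = 2146.51
Buyer bears (A): 6394.93 + 523.69 + 593.75 + 254.01 + 2094.19 = 9860.57
Landed cost (A) = invoice 2838.23 + 9860.57 + duty 2146.51 = 14845.31
Supplier B (EXW):
CIF value = EXW price + inland to port + export clearance + origin terminal + freight + insurance = 1726.55 + 659.85 + 280.49 + 270.60 + 6394.93 + 523.69 = 9856.11
Import duty = 9856.11 × 22% = 2168.34
Buyer bears (B): 659.85 + 280.49 + 270.60 + 6394.93 + 523.69 + 593.75 + 254.01 + 2094.19 = 11071.51
Landed cost (B) = invoice 1726.55 + 11071.51 + duty 2168.34 = 14966.40
Difference = |14845.31 − 14966.40| = 121.09

Supplier A is cheaper by CAD 121.09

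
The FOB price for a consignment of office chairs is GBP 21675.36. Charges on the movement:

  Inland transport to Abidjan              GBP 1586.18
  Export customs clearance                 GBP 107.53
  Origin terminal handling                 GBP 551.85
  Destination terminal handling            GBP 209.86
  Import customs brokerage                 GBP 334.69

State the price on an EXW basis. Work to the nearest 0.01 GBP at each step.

Not relevant to the conversion: destination terminal, brokerage — on the buyer under both terms; not part of either seller's price.
From FOB to EXW, the seller no longer bears: inland to port, export clearance, origin terminal.
EXW price = 21675.36 − 1586.18 − 107.53 − 551.85 = 19429.80

EXW price: GBP 19429.80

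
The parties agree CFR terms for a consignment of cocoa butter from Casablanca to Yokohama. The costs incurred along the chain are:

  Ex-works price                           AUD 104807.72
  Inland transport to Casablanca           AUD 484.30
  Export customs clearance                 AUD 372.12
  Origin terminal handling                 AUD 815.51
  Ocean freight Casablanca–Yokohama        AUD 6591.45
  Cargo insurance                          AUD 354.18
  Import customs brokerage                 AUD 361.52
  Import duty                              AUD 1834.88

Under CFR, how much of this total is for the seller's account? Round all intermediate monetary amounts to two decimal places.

Seller's account: AUD 113071.10

CFR: the seller pays costs through ocean freight to the destination port, but not insurance.
Seller's account: goods 104807.72 + inland to port 484.30 + export clearance 372.12 + origin terminal 815.51 + freight 6591.45 = 113071.10
Buyer's account: insurance 354.18 + brokerage 361.52 + duty 1834.88 = 2550.58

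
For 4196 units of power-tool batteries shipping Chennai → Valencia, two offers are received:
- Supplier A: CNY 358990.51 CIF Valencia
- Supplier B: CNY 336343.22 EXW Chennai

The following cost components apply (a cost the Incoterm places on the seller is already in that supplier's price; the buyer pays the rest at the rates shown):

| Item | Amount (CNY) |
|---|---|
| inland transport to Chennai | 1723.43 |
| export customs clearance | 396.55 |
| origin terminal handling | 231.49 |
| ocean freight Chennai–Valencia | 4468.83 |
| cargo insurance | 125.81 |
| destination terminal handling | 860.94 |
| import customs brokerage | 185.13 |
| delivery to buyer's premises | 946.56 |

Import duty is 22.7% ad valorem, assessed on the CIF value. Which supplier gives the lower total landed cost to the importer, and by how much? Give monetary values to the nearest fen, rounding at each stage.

Supplier B is cheaper by CNY 19265.35

Supplier A (CIF):
The CIF price already equals the CIF value: 358990.51
Import duty = 358990.51 × 22.7% = 81490.85
Buyer bears (A): 860.94 + 185.13 + 946.56 = 1992.63
Landed cost (A) = invoice 358990.51 + 1992.63 + duty 81490.85 = 442473.99
Supplier B (EXW):
CIF value = EXW price + inland to port + export clearance + origin terminal + freight + insurance = 336343.22 + 1723.43 + 396.55 + 231.49 + 4468.83 + 125.81 = 343289.33
Import duty = 343289.33 × 22.7% = 77926.68
Buyer bears (B): 1723.43 + 396.55 + 231.49 + 4468.83 + 125.81 + 860.94 + 185.13 + 946.56 = 8938.74
Landed cost (B) = invoice 336343.22 + 8938.74 + duty 77926.68 = 423208.64
Difference = |442473.99 − 423208.64| = 19265.35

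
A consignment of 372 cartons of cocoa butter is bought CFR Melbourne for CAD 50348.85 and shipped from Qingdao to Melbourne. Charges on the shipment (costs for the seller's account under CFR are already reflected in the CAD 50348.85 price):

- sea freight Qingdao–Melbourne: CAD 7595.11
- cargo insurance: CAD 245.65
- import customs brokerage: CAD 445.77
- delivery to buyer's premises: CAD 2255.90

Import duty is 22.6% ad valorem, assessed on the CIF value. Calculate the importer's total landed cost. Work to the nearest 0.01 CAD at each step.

CFR: the seller pays costs through ocean freight to the destination port, but not insurance.
Already in the invoice (seller's account under CFR): freight — exclude.
CIF value = CFR price + insurance = 50348.85 + 245.65 = 50594.50
Import duty = 50594.50 × 22.6% = 11434.36
Buyer bears: insurance 245.65 + brokerage 445.77 + delivery 2255.90 + duty 11434.36 = 14381.68
Landed cost = invoice 50348.85 + 14381.68 = 64730.53

Total landed cost: CAD 64730.53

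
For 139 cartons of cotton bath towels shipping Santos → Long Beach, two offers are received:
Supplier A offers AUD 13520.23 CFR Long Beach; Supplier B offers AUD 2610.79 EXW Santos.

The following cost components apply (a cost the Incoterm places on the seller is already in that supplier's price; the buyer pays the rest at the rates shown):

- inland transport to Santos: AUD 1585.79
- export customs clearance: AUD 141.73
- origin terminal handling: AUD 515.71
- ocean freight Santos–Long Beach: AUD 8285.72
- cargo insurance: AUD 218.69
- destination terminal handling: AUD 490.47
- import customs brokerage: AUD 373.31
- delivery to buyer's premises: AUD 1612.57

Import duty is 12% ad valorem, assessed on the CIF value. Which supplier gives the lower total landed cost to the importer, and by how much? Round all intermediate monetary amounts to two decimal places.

Supplier B is cheaper by AUD 426.15

Supplier A (CFR):
CIF value = CFR price + insurance = 13520.23 + 218.69 = 13738.92
Import duty = 13738.92 × 12% = 1648.67
Buyer bears (A): 218.69 + 490.47 + 373.31 + 1612.57 = 2695.04
Landed cost (A) = invoice 13520.23 + 2695.04 + duty 1648.67 = 17863.94
Supplier B (EXW):
CIF value = EXW price + inland to port + export clearance + origin terminal + freight + insurance = 2610.79 + 1585.79 + 141.73 + 515.71 + 8285.72 + 218.69 = 13358.43
Import duty = 13358.43 × 12% = 1603.01
Buyer bears (B): 1585.79 + 141.73 + 515.71 + 8285.72 + 218.69 + 490.47 + 373.31 + 1612.57 = 13223.99
Landed cost (B) = invoice 2610.79 + 13223.99 + duty 1603.01 = 17437.79
Difference = |17863.94 − 17437.79| = 426.15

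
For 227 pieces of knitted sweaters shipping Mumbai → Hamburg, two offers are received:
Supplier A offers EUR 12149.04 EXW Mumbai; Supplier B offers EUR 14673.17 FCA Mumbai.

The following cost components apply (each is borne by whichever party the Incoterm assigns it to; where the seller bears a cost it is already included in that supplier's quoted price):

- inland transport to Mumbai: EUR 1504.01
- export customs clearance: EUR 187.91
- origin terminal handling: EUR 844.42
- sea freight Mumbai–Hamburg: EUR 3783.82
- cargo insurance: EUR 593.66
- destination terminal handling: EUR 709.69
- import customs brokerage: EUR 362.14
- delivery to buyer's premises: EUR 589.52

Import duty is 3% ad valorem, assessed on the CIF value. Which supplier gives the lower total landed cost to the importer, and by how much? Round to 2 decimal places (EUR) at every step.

Supplier A is cheaper by EUR 857.17

Supplier A (EXW):
CIF value = EXW price + inland to port + export clearance + origin terminal + freight + insurance = 12149.04 + 1504.01 + 187.91 + 844.42 + 3783.82 + 593.66 = 19062.86
Import duty = 19062.86 × 3% = 571.89
Buyer bears (A): 1504.01 + 187.91 + 844.42 + 3783.82 + 593.66 + 709.69 + 362.14 + 589.52 = 8575.17
Landed cost (A) = invoice 12149.04 + 8575.17 + duty 571.89 = 21296.10
Supplier B (FCA):
CIF value = FCA price + origin terminal + freight + insurance = 14673.17 + 844.42 + 3783.82 + 593.66 = 19895.07
Import duty = 19895.07 × 3% = 596.85
Buyer bears (B): 844.42 + 3783.82 + 593.66 + 709.69 + 362.14 + 589.52 = 6883.25
Landed cost (B) = invoice 14673.17 + 6883.25 + duty 596.85 = 22153.27
Difference = |21296.10 − 22153.27| = 857.17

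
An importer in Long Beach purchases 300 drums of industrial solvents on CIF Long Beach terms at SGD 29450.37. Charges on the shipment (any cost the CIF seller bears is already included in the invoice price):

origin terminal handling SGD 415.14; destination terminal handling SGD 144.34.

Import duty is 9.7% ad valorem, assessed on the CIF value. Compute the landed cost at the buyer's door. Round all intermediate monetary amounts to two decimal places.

CIF: the seller pays costs through ocean freight and marine insurance to the destination port.
Already in the invoice (seller's account under CIF): origin terminal — exclude.
The CIF price already equals the CIF value: 29450.37
Import duty = 29450.37 × 9.7% = 2856.69
Buyer bears: destination terminal 144.34 + duty 2856.69 = 3001.03
Landed cost = invoice 29450.37 + 3001.03 = 32451.40

Total landed cost: SGD 32451.40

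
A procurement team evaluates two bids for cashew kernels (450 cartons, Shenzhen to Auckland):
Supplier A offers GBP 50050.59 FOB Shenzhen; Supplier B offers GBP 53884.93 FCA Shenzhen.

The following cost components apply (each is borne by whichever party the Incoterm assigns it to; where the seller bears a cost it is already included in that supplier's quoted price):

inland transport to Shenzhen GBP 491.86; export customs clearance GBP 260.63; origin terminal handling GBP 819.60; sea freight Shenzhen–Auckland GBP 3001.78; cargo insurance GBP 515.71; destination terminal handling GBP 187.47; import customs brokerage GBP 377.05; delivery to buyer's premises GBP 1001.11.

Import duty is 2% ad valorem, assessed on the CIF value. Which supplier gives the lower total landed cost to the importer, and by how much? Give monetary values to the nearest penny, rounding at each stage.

Supplier A (FOB):
CIF value = FOB price + freight + insurance = 50050.59 + 3001.78 + 515.71 = 53568.08
Import duty = 53568.08 × 2% = 1071.36
Buyer bears (A): 3001.78 + 515.71 + 187.47 + 377.05 + 1001.11 = 5083.12
Landed cost (A) = invoice 50050.59 + 5083.12 + duty 1071.36 = 56205.07
Supplier B (FCA):
CIF value = FCA price + origin terminal + freight + insurance = 53884.93 + 819.60 + 3001.78 + 515.71 = 58222.02
Import duty = 58222.02 × 2% = 1164.44
Buyer bears (B): 819.60 + 3001.78 + 515.71 + 187.47 + 377.05 + 1001.11 = 5902.72
Landed cost (B) = invoice 53884.93 + 5902.72 + duty 1164.44 = 60952.09
Difference = |56205.07 − 60952.09| = 4747.02

Supplier A is cheaper by GBP 4747.02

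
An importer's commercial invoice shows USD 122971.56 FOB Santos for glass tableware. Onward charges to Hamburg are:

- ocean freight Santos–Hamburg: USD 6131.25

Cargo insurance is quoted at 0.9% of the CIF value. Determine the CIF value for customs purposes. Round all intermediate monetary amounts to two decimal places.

Let C be the CIF value. C = FOB price + freight + 0.9% × C
C − 0.9% × C = 122971.56 + 6131.25
0.991 × C = 129102.81
C = 129102.81 / 0.991 = 130275.29
Insurance premium = 0.9% × 130275.29 = 1172.48

CIF value: USD 130275.29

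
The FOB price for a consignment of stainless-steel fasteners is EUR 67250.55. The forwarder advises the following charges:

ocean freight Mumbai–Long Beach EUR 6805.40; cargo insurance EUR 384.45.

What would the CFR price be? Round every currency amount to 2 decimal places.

CFR price: EUR 74055.95

Not relevant to the conversion: insurance — on the buyer under both terms; not part of either seller's price.
From FOB to CFR, the seller additionally bears: freight.
CFR price = 67250.55 + 6805.40 = 74055.95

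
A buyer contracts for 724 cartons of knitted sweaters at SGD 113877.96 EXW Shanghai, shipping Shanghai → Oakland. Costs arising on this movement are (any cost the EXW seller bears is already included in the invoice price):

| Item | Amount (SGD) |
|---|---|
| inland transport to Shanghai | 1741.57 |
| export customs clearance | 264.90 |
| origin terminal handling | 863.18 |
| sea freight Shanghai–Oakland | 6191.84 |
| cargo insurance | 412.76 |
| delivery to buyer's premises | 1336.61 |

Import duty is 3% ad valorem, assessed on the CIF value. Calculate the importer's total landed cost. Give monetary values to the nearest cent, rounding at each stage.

Total landed cost: SGD 128389.39

EXW: the seller makes goods available at their premises; the buyer bears all onward costs.
CIF value = EXW price + inland to port + export clearance + origin terminal + freight + insurance = 113877.96 + 1741.57 + 264.90 + 863.18 + 6191.84 + 412.76 = 123352.21
Import duty = 123352.21 × 3% = 3700.57
Buyer bears: inland to port 1741.57 + export clearance 264.90 + origin terminal 863.18 + freight 6191.84 + insurance 412.76 + delivery 1336.61 + duty 3700.57 = 14511.43
Landed cost = invoice 113877.96 + 14511.43 = 128389.39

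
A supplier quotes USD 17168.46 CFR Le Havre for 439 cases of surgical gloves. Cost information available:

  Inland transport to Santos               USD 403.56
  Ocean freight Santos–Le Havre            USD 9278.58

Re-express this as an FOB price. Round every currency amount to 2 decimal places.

FOB price: USD 7889.88

Not relevant to the conversion: inland to port — on the seller under both CFR and FOB; already in the CFR price and stays in the FOB price.
From CFR to FOB, the seller no longer bears: freight.
FOB price = 17168.46 − 9278.58 = 7889.88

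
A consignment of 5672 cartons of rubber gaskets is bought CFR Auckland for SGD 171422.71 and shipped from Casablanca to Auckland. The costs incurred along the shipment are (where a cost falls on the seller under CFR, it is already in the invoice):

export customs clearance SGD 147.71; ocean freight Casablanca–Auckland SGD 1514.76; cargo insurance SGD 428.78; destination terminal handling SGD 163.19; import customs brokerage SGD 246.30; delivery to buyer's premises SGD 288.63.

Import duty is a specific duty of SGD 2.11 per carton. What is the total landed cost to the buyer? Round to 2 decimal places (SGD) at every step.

Total landed cost: SGD 184517.53

CFR: the seller pays costs through ocean freight to the destination port, but not insurance.
Already in the invoice (seller's account under CFR): export clearance, freight — exclude.
CIF value = CFR price + insurance = 171422.71 + 428.78 = 171851.49
Import duty = 5672 × 2.11 = 11967.92
Buyer bears: insurance 428.78 + destination terminal 163.19 + brokerage 246.30 + delivery 288.63 + duty 11967.92 = 13094.82
Landed cost = invoice 171422.71 + 13094.82 = 184517.53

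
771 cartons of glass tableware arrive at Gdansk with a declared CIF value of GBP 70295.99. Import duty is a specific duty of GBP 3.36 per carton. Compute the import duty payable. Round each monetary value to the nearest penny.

Import duty = 771 × 3.36 = 2590.56

Import duty: GBP 2590.56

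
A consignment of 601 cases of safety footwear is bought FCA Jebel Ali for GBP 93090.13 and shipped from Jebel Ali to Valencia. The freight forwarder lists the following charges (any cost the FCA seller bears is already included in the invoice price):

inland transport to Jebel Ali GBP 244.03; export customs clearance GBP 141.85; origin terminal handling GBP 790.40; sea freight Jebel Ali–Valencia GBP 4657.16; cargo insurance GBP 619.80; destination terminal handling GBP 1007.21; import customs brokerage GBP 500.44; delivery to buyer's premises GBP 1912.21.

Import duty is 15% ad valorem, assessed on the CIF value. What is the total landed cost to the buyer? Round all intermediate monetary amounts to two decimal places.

FCA: the seller delivers export-cleared goods to the carrier; the buyer bears costs from that point.
Already in the invoice (seller's account under FCA): inland to port, export clearance — exclude.
CIF value = FCA price + origin terminal + freight + insurance = 93090.13 + 790.40 + 4657.16 + 619.80 = 99157.49
Import duty = 99157.49 × 15% = 14873.62
Buyer bears: origin terminal 790.40 + freight 4657.16 + insurance 619.80 + destination terminal 1007.21 + brokerage 500.44 + delivery 1912.21 + duty 14873.62 = 24360.84
Landed cost = invoice 93090.13 + 24360.84 = 117450.97

Total landed cost: GBP 117450.97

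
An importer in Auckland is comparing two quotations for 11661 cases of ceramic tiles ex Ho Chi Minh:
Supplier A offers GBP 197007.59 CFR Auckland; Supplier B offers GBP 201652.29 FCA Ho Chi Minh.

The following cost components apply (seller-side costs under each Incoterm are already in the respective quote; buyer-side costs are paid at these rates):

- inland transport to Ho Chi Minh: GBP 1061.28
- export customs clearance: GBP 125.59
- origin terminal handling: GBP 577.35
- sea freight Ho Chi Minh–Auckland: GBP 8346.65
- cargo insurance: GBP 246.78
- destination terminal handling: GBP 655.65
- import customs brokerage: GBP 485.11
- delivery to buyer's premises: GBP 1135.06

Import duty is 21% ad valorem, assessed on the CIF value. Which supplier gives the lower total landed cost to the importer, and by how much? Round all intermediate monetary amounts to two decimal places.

Supplier A (CFR):
CIF value = CFR price + insurance = 197007.59 + 246.78 = 197254.37
Import duty = 197254.37 × 21% = 41423.42
Buyer bears (A): 246.78 + 655.65 + 485.11 + 1135.06 = 2522.60
Landed cost (A) = invoice 197007.59 + 2522.60 + duty 41423.42 = 240953.61
Supplier B (FCA):
CIF value = FCA price + origin terminal + freight + insurance = 201652.29 + 577.35 + 8346.65 + 246.78 = 210823.07
Import duty = 210823.07 × 21% = 44272.84
Buyer bears (B): 577.35 + 8346.65 + 246.78 + 655.65 + 485.11 + 1135.06 = 11446.60
Landed cost (B) = invoice 201652.29 + 11446.60 + duty 44272.84 = 257371.73
Difference = |240953.61 − 257371.73| = 16418.12

Supplier A is cheaper by GBP 16418.12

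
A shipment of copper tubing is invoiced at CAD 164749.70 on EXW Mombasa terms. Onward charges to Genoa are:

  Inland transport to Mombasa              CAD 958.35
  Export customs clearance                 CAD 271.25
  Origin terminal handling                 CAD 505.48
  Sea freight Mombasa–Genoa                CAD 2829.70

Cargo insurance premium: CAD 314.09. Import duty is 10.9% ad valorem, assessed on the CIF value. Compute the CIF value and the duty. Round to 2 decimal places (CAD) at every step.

CIF value: CAD 169628.57; import duty: CAD 18489.51

CIF = EXW price + pre-shipment costs + freight + insurance
CIF = 164749.70 + 958.35 + 271.25 + 505.48 + 2829.70 + 314.09 = 169628.57
Import duty = 169628.57 × 10.9% = 18489.51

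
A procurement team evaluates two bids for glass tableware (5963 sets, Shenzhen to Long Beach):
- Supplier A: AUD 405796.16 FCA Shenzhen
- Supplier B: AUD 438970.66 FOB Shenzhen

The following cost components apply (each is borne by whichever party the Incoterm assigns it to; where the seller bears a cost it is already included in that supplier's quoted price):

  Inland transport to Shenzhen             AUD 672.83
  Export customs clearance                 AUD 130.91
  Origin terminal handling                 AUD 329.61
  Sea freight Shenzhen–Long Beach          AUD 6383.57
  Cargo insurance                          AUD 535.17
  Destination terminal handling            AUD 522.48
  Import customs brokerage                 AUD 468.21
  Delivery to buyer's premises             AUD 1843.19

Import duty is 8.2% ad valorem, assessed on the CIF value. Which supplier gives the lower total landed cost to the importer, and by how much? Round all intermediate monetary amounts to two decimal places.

Supplier A (FCA):
CIF value = FCA price + origin terminal + freight + insurance = 405796.16 + 329.61 + 6383.57 + 535.17 = 413044.51
Import duty = 413044.51 × 8.2% = 33869.65
Buyer bears (A): 329.61 + 6383.57 + 535.17 + 522.48 + 468.21 + 1843.19 = 10082.23
Landed cost (A) = invoice 405796.16 + 10082.23 + duty 33869.65 = 449748.04
Supplier B (FOB):
CIF value = FOB price + freight + insurance = 438970.66 + 6383.57 + 535.17 = 445889.40
Import duty = 445889.40 × 8.2% = 36562.93
Buyer bears (B): 6383.57 + 535.17 + 522.48 + 468.21 + 1843.19 = 9752.62
Landed cost (B) = invoice 438970.66 + 9752.62 + duty 36562.93 = 485286.21
Difference = |449748.04 − 485286.21| = 35538.17

Supplier A is cheaper by AUD 35538.17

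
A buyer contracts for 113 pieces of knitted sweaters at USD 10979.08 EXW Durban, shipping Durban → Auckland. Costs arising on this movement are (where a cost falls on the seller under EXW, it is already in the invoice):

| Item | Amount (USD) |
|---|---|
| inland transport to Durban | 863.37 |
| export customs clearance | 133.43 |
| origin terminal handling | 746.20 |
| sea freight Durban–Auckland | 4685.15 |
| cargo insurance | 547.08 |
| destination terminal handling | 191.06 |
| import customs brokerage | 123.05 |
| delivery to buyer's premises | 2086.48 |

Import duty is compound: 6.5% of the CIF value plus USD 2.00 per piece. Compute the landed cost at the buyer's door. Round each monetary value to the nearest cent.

EXW: the seller makes goods available at their premises; the buyer bears all onward costs.
CIF value = EXW price + inland to port + export clearance + origin terminal + freight + insurance = 10979.08 + 863.37 + 133.43 + 746.20 + 4685.15 + 547.08 = 17954.31
Ad valorem component: 17954.31 × 6.5% = 1167.03
Specific component: 113 × 2.00 = 226.00
Import duty = 1167.03 + 226.00 = 1393.03
Buyer bears: inland to port 863.37 + export clearance 133.43 + origin terminal 746.20 + freight 4685.15 + insurance 547.08 + destination terminal 191.06 + brokerage 123.05 + delivery 2086.48 + duty 1393.03 = 10768.85
Landed cost = invoice 10979.08 + 10768.85 = 21747.93

Total landed cost: USD 21747.93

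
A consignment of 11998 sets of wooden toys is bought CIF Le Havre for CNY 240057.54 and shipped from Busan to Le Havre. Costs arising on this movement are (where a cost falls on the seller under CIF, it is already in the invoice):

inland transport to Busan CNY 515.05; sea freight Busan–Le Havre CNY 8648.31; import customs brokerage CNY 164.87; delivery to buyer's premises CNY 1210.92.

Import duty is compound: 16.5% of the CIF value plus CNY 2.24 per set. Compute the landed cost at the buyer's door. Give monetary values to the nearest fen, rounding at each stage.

CIF: the seller pays costs through ocean freight and marine insurance to the destination port.
Already in the invoice (seller's account under CIF): inland to port, freight — exclude.
The CIF price already equals the CIF value: 240057.54
Ad valorem component: 240057.54 × 16.5% = 39609.49
Specific component: 11998 × 2.24 = 26875.52
Import duty = 39609.49 + 26875.52 = 66485.01
Buyer bears: brokerage 164.87 + delivery 1210.92 + duty 66485.01 = 67860.80
Landed cost = invoice 240057.54 + 67860.80 = 307918.34

Total landed cost: CNY 307918.34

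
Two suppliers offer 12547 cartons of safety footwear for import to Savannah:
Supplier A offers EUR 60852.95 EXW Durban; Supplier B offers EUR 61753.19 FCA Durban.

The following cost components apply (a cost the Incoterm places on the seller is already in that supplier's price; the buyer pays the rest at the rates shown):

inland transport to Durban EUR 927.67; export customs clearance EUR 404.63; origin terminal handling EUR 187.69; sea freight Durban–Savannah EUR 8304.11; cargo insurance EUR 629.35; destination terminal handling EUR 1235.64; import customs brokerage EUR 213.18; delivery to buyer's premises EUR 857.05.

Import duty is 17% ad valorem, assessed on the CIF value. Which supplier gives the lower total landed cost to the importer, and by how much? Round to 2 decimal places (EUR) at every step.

Supplier A (EXW):
CIF value = EXW price + inland to port + export clearance + origin terminal + freight + insurance = 60852.95 + 927.67 + 404.63 + 187.69 + 8304.11 + 629.35 = 71306.40
Import duty = 71306.40 × 17% = 12122.09
Buyer bears (A): 927.67 + 404.63 + 187.69 + 8304.11 + 629.35 + 1235.64 + 213.18 + 857.05 = 12759.32
Landed cost (A) = invoice 60852.95 + 12759.32 + duty 12122.09 = 85734.36
Supplier B (FCA):
CIF value = FCA price + origin terminal + freight + insurance = 61753.19 + 187.69 + 8304.11 + 629.35 = 70874.34
Import duty = 70874.34 × 17% = 12048.64
Buyer bears (B): 187.69 + 8304.11 + 629.35 + 1235.64 + 213.18 + 857.05 = 11427.02
Landed cost (B) = invoice 61753.19 + 11427.02 + duty 12048.64 = 85228.85
Difference = |85734.36 − 85228.85| = 505.51

Supplier B is cheaper by EUR 505.51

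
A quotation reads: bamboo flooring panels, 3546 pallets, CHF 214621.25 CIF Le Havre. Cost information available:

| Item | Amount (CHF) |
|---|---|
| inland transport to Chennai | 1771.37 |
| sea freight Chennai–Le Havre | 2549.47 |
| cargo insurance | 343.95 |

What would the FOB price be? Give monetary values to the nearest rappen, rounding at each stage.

Not relevant to the conversion: inland to port — on the seller under both CIF and FOB; already in the CIF price and stays in the FOB price.
From CIF to FOB, the seller no longer bears: freight, insurance.
FOB price = 214621.25 − 2549.47 − 343.95 = 211727.83

FOB price: CHF 211727.83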